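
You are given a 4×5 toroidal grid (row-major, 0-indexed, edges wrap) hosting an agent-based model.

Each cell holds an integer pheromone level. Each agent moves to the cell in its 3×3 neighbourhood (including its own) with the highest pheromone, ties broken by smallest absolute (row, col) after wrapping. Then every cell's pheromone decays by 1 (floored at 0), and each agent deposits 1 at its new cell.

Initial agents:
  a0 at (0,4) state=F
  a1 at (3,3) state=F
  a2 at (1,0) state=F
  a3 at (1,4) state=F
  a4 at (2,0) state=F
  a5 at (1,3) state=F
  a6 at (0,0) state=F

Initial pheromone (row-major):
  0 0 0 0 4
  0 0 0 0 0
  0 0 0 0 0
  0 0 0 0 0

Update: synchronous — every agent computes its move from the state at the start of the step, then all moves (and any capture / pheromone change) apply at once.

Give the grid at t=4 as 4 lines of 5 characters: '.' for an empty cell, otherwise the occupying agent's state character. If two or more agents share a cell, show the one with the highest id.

t=1: a0@(0,4) a1@(0,4) a2@(0,4) a3@(0,4) a4@(1,0) a5@(0,4) a6@(0,4) | pheromone: 0 0 0 0 9 / 1 0 0 0 0 / 0 0 0 0 0 / 0 0 0 0 0
t=2: a0@(0,4) a1@(0,4) a2@(0,4) a3@(0,4) a4@(0,4) a5@(0,4) a6@(0,4) | pheromone: 0 0 0 0 15 / 0 0 0 0 0 / 0 0 0 0 0 / 0 0 0 0 0
t=3: a0@(0,4) a1@(0,4) a2@(0,4) a3@(0,4) a4@(0,4) a5@(0,4) a6@(0,4) | pheromone: 0 0 0 0 21 / 0 0 0 0 0 / 0 0 0 0 0 / 0 0 0 0 0
t=4: a0@(0,4) a1@(0,4) a2@(0,4) a3@(0,4) a4@(0,4) a5@(0,4) a6@(0,4) | pheromone: 0 0 0 0 27 / 0 0 0 0 0 / 0 0 0 0 0 / 0 0 0 0 0

....F
.....
.....
.....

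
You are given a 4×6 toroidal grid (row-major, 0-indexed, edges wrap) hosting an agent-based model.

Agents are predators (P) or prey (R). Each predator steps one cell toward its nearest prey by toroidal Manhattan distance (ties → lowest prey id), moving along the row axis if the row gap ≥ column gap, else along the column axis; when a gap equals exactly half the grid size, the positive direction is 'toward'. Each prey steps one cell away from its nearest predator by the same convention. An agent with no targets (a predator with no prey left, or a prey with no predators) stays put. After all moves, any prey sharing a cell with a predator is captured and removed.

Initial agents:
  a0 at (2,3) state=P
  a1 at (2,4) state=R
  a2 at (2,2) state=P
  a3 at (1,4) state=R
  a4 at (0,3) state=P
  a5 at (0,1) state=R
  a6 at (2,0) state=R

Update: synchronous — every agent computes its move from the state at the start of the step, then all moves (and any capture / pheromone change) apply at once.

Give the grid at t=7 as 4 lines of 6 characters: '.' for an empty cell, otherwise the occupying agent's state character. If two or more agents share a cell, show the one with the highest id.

....R.
......
......
.R.PP.

t=1: a0@(2,4):P a1@(2,5):R a2@(2,3):P a3@(0,4):R a4@(1,3):P a5@(0,0):R a6@(2,5):R
t=2: a0@(2,5):P a1@(2,0):R a2@(2,4):P a3@(3,4):R a4@(0,3):P a5@(3,0):R a6@(2,0):R
t=3: a0@(2,0):P a1@(2,1):R a2@(3,4):P a3@(0,4):R a4@(3,3):P a5@(0,0):R a6@(2,1):R
t=4: a0@(2,1):P a1@(2,2):R a2@(0,4):P a3@(1,4):R a4@(0,3):P a5@(3,0):R a6@(2,2):R
t=5: a0@(2,2):P a1@(2,3):R a2@(1,4):P a3@(2,4):R a4@(1,3):P a5@(0,0):R a6@(2,3):R
t=6: a0@(2,3):P a2@(2,4):P a3@(3,4):R a4@(2,3):P a5@(0,1):R
t=7: a0@(3,3):P a2@(3,4):P a3@(0,4):R a4@(3,3):P a5@(3,1):R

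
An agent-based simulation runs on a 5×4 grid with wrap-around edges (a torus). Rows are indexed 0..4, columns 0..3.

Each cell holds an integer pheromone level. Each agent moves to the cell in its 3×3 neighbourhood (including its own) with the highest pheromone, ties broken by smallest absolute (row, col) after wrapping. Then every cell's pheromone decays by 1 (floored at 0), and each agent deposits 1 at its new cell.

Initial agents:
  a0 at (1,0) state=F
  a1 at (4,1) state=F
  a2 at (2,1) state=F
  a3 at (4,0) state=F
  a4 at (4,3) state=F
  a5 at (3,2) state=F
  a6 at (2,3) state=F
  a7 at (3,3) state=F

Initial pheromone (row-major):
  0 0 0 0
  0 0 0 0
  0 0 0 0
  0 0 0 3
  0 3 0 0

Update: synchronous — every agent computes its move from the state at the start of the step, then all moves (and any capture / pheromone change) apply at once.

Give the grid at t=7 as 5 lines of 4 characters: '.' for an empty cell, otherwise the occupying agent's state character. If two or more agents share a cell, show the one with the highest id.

....
....
....
...F
.F..

t=1: a0@(0,0) a1@(4,1) a2@(1,0) a3@(3,3) a4@(3,3) a5@(3,3) a6@(3,3) a7@(3,3) | pheromone: 1 0 0 0 / 1 0 0 0 / 0 0 0 0 / 0 0 0 7 / 0 3 0 0
t=2: a0@(4,1) a1@(4,1) a2@(0,0) a3@(3,3) a4@(3,3) a5@(3,3) a6@(3,3) a7@(3,3) | pheromone: 1 0 0 0 / 0 0 0 0 / 0 0 0 0 / 0 0 0 11 / 0 4 0 0
t=3: a0@(4,1) a1@(4,1) a2@(4,1) a3@(3,3) a4@(3,3) a5@(3,3) a6@(3,3) a7@(3,3) | pheromone: 0 0 0 0 / 0 0 0 0 / 0 0 0 0 / 0 0 0 15 / 0 6 0 0
t=4: a0@(4,1) a1@(4,1) a2@(4,1) a3@(3,3) a4@(3,3) a5@(3,3) a6@(3,3) a7@(3,3) | pheromone: 0 0 0 0 / 0 0 0 0 / 0 0 0 0 / 0 0 0 19 / 0 8 0 0
t=5: a0@(4,1) a1@(4,1) a2@(4,1) a3@(3,3) a4@(3,3) a5@(3,3) a6@(3,3) a7@(3,3) | pheromone: 0 0 0 0 / 0 0 0 0 / 0 0 0 0 / 0 0 0 23 / 0 10 0 0
t=6: a0@(4,1) a1@(4,1) a2@(4,1) a3@(3,3) a4@(3,3) a5@(3,3) a6@(3,3) a7@(3,3) | pheromone: 0 0 0 0 / 0 0 0 0 / 0 0 0 0 / 0 0 0 27 / 0 12 0 0
t=7: a0@(4,1) a1@(4,1) a2@(4,1) a3@(3,3) a4@(3,3) a5@(3,3) a6@(3,3) a7@(3,3) | pheromone: 0 0 0 0 / 0 0 0 0 / 0 0 0 0 / 0 0 0 31 / 0 14 0 0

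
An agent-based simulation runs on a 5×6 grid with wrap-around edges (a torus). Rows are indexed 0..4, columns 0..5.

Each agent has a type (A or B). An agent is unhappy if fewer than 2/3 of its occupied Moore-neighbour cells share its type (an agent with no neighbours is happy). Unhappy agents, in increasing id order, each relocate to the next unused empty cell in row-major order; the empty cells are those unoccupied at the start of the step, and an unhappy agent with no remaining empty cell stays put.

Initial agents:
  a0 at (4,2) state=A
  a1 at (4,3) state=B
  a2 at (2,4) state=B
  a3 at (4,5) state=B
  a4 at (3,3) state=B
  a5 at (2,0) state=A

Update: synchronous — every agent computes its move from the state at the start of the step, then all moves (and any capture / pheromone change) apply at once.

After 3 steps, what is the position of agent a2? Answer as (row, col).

(2, 4)

t=1: a0@(0,0):A a1@(0,1):B a2@(2,4):B a3@(4,5):B a4@(3,3):B a5@(2,0):A
t=2: a0@(0,2):A a1@(0,3):B a2@(2,4):B a3@(0,4):B a4@(3,3):B a5@(2,0):A
t=3: a0@(0,0):A a1@(0,1):B a2@(2,4):B a3@(0,4):B a4@(3,3):B a5@(2,0):A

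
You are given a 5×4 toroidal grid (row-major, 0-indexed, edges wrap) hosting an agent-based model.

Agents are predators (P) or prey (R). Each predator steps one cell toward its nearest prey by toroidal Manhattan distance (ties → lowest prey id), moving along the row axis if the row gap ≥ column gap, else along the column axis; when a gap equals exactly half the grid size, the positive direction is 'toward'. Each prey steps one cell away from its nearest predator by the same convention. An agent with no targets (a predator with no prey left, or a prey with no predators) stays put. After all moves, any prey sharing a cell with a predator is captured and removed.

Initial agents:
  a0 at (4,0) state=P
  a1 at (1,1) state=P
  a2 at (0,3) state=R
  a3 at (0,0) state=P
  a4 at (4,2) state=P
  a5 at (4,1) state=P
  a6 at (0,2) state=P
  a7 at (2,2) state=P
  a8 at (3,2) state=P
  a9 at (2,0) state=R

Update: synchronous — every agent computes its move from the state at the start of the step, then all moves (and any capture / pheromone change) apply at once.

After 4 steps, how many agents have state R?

t=1: a0@(0,0):P a1@(2,1):P a3@(0,3):P a4@(0,2):P a5@(4,2):P a6@(0,3):P a7@(2,3):P a8@(4,2):P a9@(1,0):R
t=2: a0@(1,0):P a1@(1,1):P a3@(1,3):P a4@(0,3):P a5@(0,2):P a6@(1,3):P a7@(1,3):P a8@(0,2):P a9@(2,0):R
t=3: a0@(2,0):P a1@(2,1):P a3@(2,3):P a4@(1,3):P a5@(1,2):P a6@(2,3):P a7@(2,3):P a8@(1,2):P a9@(3,0):R
t=4: a0@(3,0):P a1@(3,1):P a3@(3,3):P a4@(2,3):P a5@(2,2):P a6@(3,3):P a7@(3,3):P a8@(2,2):P a9@(4,0):R

1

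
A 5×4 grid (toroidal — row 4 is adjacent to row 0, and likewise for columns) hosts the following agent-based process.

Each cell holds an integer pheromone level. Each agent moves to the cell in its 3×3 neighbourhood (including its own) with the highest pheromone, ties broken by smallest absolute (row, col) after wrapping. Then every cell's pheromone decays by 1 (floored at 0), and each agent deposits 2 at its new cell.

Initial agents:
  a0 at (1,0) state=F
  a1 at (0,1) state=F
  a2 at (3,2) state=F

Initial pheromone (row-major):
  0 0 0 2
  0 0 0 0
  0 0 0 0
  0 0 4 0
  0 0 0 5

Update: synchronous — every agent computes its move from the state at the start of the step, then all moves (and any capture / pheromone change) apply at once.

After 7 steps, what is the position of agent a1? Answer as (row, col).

(4, 3)

t=1: a0@(0,3) a1@(0,0) a2@(4,3) | pheromone: 2 0 0 3 / 0 0 0 0 / 0 0 0 0 / 0 0 3 0 / 0 0 0 6
t=2: a0@(4,3) a1@(4,3) a2@(4,3) | pheromone: 1 0 0 2 / 0 0 0 0 / 0 0 0 0 / 0 0 2 0 / 0 0 0 11
t=3: a0@(4,3) a1@(4,3) a2@(4,3) | pheromone: 0 0 0 1 / 0 0 0 0 / 0 0 0 0 / 0 0 1 0 / 0 0 0 16
t=4: a0@(4,3) a1@(4,3) a2@(4,3) | pheromone: 0 0 0 0 / 0 0 0 0 / 0 0 0 0 / 0 0 0 0 / 0 0 0 21
t=5: a0@(4,3) a1@(4,3) a2@(4,3) | pheromone: 0 0 0 0 / 0 0 0 0 / 0 0 0 0 / 0 0 0 0 / 0 0 0 26
t=6: a0@(4,3) a1@(4,3) a2@(4,3) | pheromone: 0 0 0 0 / 0 0 0 0 / 0 0 0 0 / 0 0 0 0 / 0 0 0 31
t=7: a0@(4,3) a1@(4,3) a2@(4,3) | pheromone: 0 0 0 0 / 0 0 0 0 / 0 0 0 0 / 0 0 0 0 / 0 0 0 36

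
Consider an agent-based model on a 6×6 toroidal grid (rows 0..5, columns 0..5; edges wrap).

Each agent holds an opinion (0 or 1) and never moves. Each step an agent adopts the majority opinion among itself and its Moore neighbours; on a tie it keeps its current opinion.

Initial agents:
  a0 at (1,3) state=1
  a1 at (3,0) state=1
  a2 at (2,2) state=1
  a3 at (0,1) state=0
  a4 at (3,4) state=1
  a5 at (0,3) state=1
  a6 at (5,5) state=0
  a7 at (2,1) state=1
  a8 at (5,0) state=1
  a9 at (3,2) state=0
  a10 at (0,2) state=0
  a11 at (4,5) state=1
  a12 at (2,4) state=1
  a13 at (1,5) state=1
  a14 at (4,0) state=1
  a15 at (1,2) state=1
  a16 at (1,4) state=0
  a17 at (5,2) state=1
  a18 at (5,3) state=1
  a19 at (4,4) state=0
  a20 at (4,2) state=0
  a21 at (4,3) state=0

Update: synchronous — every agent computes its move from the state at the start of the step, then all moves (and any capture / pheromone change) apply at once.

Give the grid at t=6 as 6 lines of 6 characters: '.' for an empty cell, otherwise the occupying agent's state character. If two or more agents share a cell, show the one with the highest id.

.111..
..1111
.11.1.
1.0.1.
1.0001
1.00.1

t=1: a0@(1,3):1 a1@(3,0):1 a2@(2,2):1 a3@(0,1):1 a4@(3,4):1 a5@(0,3):1 a6@(5,5):1 a7@(2,1):1 a8@(5,0):1 a9@(3,2):0 a10@(0,2):1 a11@(4,5):1 a12@(2,4):1 a13@(1,5):1 a14@(4,0):1 a15@(1,2):1 a16@(1,4):1 a17@(5,2):0 a18@(5,3):0 a19@(4,4):0 a20@(4,2):0 a21@(4,3):0
t=2: (unchanged — steady state)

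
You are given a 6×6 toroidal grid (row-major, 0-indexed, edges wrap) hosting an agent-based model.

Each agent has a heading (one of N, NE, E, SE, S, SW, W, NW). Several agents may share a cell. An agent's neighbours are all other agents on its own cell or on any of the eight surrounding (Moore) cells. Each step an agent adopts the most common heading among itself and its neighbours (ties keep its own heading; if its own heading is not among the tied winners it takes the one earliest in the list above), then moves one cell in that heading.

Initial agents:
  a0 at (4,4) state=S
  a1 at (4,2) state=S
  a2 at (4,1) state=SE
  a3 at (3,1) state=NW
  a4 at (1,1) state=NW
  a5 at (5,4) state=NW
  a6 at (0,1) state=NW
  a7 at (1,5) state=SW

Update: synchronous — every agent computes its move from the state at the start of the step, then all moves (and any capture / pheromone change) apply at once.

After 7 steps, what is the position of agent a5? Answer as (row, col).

(4, 3)

t=1: a0@(5,4):S a1@(5,2):S a2@(5,2):SE a3@(2,0):NW a4@(0,0):NW a5@(4,3):NW a6@(5,0):NW a7@(2,4):SW
t=2: a0@(0,4):S a1@(0,2):S a2@(0,3):SE a3@(1,5):NW a4@(5,5):NW a5@(5,3):S a6@(4,5):NW a7@(3,3):SW
t=3: a0@(1,4):S a1@(1,2):S a2@(1,3):S a3@(0,4):NW a4@(4,4):NW a5@(0,3):S a6@(3,4):NW a7@(4,2):SW
t=4: a0@(2,4):S a1@(2,2):S a2@(2,3):S a3@(1,4):S a4@(3,3):NW a5@(1,3):S a6@(2,3):NW a7@(5,1):SW
t=5: a0@(3,4):S a1@(3,2):S a2@(3,3):S a3@(2,4):S a4@(4,3):S a5@(2,3):S a6@(3,3):S a7@(0,0):SW
t=6: a0@(4,4):S a1@(4,2):S a2@(4,3):S a3@(3,4):S a4@(5,3):S a5@(3,3):S a6@(4,3):S a7@(1,5):SW
t=7: a0@(5,4):S a1@(5,2):S a2@(5,3):S a3@(4,4):S a4@(0,3):S a5@(4,3):S a6@(5,3):S a7@(2,4):SW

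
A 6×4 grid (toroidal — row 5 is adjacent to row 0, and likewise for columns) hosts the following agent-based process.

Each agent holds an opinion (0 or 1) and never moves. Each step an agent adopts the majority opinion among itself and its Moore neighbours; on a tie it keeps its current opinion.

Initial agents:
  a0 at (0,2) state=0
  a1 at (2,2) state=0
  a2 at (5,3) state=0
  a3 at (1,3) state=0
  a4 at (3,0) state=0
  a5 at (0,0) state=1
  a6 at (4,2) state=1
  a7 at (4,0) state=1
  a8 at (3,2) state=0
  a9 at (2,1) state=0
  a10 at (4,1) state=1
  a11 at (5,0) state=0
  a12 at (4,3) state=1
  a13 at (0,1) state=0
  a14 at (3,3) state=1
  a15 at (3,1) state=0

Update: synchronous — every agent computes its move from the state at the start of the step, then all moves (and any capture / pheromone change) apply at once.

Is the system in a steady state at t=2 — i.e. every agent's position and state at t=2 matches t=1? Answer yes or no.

no

t=1: a0@(0,2):0 a1@(2,2):0 a2@(5,3):1 a3@(1,3):0 a4@(3,0):1 a5@(0,0):0 a6@(4,2):1 a7@(4,0):1 a8@(3,2):0 a9@(2,1):0 a10@(4,1):0 a11@(5,0):1 a12@(4,3):1 a13@(0,1):0 a14@(3,3):1 a15@(3,1):0
t=2: a0@(0,2):0 a1@(2,2):0 a2@(5,3):1 a3@(1,3):0 a4@(3,0):1 a5@(0,0):0 a6@(4,2):1 a7@(4,0):1 a8@(3,2):0 a9@(2,1):0 a10@(4,1):1 a11@(5,0):1 a12@(4,3):1 a13@(0,1):0 a14@(3,3):1 a15@(3,1):0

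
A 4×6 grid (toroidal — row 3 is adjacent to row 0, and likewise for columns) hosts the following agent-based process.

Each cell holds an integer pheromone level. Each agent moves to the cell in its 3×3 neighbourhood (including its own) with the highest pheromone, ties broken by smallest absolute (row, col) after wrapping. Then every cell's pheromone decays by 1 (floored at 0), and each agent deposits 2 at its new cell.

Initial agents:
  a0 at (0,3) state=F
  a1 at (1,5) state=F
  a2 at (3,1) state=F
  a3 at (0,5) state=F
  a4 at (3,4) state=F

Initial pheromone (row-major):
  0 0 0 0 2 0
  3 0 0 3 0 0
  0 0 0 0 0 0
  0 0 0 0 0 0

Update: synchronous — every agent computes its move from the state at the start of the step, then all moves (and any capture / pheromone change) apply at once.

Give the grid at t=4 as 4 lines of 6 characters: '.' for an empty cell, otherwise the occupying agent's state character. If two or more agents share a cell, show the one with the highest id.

......
F..F..
......
......

t=1: a0@(1,3) a1@(1,0) a2@(0,0) a3@(1,0) a4@(0,4) | pheromone: 2 0 0 0 3 0 / 6 0 0 4 0 0 / 0 0 0 0 0 0 / 0 0 0 0 0 0
t=2: a0@(1,3) a1@(1,0) a2@(1,0) a3@(1,0) a4@(1,3) | pheromone: 1 0 0 0 2 0 / 11 0 0 7 0 0 / 0 0 0 0 0 0 / 0 0 0 0 0 0
t=3: a0@(1,3) a1@(1,0) a2@(1,0) a3@(1,0) a4@(1,3) | pheromone: 0 0 0 0 1 0 / 16 0 0 10 0 0 / 0 0 0 0 0 0 / 0 0 0 0 0 0
t=4: a0@(1,3) a1@(1,0) a2@(1,0) a3@(1,0) a4@(1,3) | pheromone: 0 0 0 0 0 0 / 21 0 0 13 0 0 / 0 0 0 0 0 0 / 0 0 0 0 0 0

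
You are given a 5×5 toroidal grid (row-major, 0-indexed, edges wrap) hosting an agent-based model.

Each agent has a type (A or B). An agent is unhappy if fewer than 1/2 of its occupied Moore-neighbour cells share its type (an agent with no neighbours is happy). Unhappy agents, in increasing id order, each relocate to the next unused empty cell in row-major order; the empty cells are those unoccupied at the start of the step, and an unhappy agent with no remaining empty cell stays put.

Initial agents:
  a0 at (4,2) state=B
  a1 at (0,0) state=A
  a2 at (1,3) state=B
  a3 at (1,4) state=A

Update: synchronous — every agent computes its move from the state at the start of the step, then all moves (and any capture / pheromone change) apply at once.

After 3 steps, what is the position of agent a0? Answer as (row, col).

t=1: a0@(4,2):B a1@(0,0):A a2@(0,1):B a3@(1,4):A
t=2: (unchanged — steady state)

(4, 2)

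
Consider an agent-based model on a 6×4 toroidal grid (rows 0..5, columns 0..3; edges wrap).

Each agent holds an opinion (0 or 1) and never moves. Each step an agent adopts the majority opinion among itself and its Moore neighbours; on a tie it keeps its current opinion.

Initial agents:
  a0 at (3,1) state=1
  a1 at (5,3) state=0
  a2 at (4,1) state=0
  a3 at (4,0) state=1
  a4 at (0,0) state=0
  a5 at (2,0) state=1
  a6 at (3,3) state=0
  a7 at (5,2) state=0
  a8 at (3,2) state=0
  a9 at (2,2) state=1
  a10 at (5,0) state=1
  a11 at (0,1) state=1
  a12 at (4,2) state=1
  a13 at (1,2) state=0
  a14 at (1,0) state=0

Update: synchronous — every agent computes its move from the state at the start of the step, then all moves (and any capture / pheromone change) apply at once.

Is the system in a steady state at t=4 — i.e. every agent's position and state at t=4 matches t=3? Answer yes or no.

t=1: a0@(3,1):1 a1@(5,3):0 a2@(4,1):1 a3@(4,0):1 a4@(0,0):0 a5@(2,0):1 a6@(3,3):1 a7@(5,2):0 a8@(3,2):0 a9@(2,2):0 a10@(5,0):1 a11@(0,1):0 a12@(4,2):0 a13@(1,2):1 a14@(1,0):0
t=2: a0@(3,1):1 a1@(5,3):0 a2@(4,1):1 a3@(4,0):1 a4@(0,0):0 a5@(2,0):1 a6@(3,3):1 a7@(5,2):0 a8@(3,2):0 a9@(2,2):1 a10@(5,0):1 a11@(0,1):0 a12@(4,2):0 a13@(1,2):0 a14@(1,0):0
t=3: a0@(3,1):1 a1@(5,3):0 a2@(4,1):1 a3@(4,0):1 a4@(0,0):0 a5@(2,0):1 a6@(3,3):1 a7@(5,2):0 a8@(3,2):1 a9@(2,2):1 a10@(5,0):1 a11@(0,1):0 a12@(4,2):0 a13@(1,2):0 a14@(1,0):0
t=4: a0@(3,1):1 a1@(5,3):0 a2@(4,1):1 a3@(4,0):1 a4@(0,0):0 a5@(2,0):1 a6@(3,3):1 a7@(5,2):0 a8@(3,2):1 a9@(2,2):1 a10@(5,0):1 a11@(0,1):0 a12@(4,2):1 a13@(1,2):0 a14@(1,0):0

no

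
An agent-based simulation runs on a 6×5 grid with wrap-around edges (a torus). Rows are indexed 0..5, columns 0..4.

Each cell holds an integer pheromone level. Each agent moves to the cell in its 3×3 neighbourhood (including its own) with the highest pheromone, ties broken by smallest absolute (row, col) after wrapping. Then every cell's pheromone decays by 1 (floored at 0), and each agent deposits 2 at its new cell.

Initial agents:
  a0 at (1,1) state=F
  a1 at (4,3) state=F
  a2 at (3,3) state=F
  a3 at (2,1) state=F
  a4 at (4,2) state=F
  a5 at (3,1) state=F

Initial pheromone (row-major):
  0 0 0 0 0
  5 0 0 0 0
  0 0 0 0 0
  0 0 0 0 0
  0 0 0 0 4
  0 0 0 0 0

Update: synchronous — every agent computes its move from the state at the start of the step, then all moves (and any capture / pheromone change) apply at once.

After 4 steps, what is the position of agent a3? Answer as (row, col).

(1, 0)

t=1: a0@(1,0) a1@(4,4) a2@(4,4) a3@(1,0) a4@(3,1) a5@(2,0) | pheromone: 0 0 0 0 0 / 8 0 0 0 0 / 2 0 0 0 0 / 0 2 0 0 0 / 0 0 0 0 7 / 0 0 0 0 0
t=2: a0@(1,0) a1@(4,4) a2@(4,4) a3@(1,0) a4@(2,0) a5@(1,0) | pheromone: 0 0 0 0 0 / 13 0 0 0 0 / 3 0 0 0 0 / 0 1 0 0 0 / 0 0 0 0 10 / 0 0 0 0 0
t=3: a0@(1,0) a1@(4,4) a2@(4,4) a3@(1,0) a4@(1,0) a5@(1,0) | pheromone: 0 0 0 0 0 / 20 0 0 0 0 / 2 0 0 0 0 / 0 0 0 0 0 / 0 0 0 0 13 / 0 0 0 0 0
t=4: a0@(1,0) a1@(4,4) a2@(4,4) a3@(1,0) a4@(1,0) a5@(1,0) | pheromone: 0 0 0 0 0 / 27 0 0 0 0 / 1 0 0 0 0 / 0 0 0 0 0 / 0 0 0 0 16 / 0 0 0 0 0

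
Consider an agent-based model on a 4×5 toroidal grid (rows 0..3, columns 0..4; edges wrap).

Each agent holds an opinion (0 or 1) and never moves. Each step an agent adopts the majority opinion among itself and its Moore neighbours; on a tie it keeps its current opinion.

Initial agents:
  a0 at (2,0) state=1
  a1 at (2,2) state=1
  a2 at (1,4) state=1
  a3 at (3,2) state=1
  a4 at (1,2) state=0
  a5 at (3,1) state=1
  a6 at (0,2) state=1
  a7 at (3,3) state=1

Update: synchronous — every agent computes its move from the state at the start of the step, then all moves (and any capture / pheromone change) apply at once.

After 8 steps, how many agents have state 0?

0

t=1: a0@(2,0):1 a1@(2,2):1 a2@(1,4):1 a3@(3,2):1 a4@(1,2):1 a5@(3,1):1 a6@(0,2):1 a7@(3,3):1
t=2: (unchanged — steady state)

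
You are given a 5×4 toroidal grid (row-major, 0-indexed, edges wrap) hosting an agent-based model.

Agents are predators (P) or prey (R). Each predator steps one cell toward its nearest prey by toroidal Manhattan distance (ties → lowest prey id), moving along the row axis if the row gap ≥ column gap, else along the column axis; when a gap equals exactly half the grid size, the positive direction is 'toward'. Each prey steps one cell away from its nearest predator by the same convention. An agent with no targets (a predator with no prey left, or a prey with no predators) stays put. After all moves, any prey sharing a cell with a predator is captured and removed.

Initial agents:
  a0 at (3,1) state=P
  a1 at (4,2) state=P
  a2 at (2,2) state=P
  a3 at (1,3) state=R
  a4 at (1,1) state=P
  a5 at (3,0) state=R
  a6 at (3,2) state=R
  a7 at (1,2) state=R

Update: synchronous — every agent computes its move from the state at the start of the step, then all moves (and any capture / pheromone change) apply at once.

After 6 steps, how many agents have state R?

4

t=1: a0@(3,0):P a1@(3,2):P a2@(3,2):P a3@(0,3):R a4@(1,2):P a5@(3,3):R a6@(3,3):R a7@(0,2):R
t=2: a0@(3,3):P a1@(3,3):P a2@(3,3):P a3@(4,3):R a4@(0,2):P a5@(3,2):R a6@(3,2):R a7@(4,2):R
t=3: a0@(4,3):P a1@(4,3):P a2@(4,3):P a3@(0,3):R a4@(4,2):P a5@(3,1):R a6@(3,1):R a7@(3,2):R
t=4: a0@(0,3):P a1@(0,3):P a2@(0,3):P a3@(1,3):R a4@(3,2):P a5@(2,1):R a6@(2,1):R a7@(2,2):R
t=5: a0@(1,3):P a1@(1,3):P a2@(1,3):P a3@(2,3):R a4@(2,2):P a5@(1,1):R a6@(1,1):R a7@(1,2):R
t=6: a0@(2,3):P a1@(2,3):P a2@(2,3):P a3@(3,3):R a4@(2,3):P a5@(1,0):R a6@(1,0):R a7@(1,1):R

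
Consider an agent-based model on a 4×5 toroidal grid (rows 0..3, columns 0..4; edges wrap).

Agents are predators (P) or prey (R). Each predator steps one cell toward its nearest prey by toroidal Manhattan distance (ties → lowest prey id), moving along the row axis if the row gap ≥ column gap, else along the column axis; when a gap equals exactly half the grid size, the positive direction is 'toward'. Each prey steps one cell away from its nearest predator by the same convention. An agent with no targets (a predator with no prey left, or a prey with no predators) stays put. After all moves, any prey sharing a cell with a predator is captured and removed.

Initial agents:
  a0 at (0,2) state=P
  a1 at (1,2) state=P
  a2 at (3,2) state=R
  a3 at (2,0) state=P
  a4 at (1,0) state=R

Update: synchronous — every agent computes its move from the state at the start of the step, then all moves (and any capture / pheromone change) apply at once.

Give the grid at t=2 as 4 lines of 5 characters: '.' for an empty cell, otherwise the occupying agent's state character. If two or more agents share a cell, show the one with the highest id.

P....
.....
.....
RPP..

t=1: a0@(3,2):P a1@(2,2):P a3@(1,0):P a4@(0,0):R
t=2: a0@(3,1):P a1@(3,2):P a3@(0,0):P a4@(3,0):R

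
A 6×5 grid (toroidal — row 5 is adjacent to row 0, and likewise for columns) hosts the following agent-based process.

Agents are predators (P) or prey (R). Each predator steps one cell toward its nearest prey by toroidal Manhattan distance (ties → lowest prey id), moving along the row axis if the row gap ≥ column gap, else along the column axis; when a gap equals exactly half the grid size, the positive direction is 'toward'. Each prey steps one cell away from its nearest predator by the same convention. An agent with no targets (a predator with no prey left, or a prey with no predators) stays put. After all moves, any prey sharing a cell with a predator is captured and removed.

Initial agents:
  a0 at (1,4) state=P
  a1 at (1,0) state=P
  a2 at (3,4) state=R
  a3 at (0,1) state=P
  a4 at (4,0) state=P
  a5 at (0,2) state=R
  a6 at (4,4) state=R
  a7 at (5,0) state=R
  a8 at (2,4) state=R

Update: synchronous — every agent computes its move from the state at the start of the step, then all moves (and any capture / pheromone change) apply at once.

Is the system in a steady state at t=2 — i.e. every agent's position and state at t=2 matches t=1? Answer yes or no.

no

t=1: a0@(2,4):P a1@(0,0):P a3@(0,2):P a4@(4,4):P a5@(0,3):R a6@(4,3):R a8@(3,4):R
t=2: a0@(3,4):P a1@(0,4):P a3@(0,3):P a4@(4,3):P a6@(4,2):R a8@(4,4):R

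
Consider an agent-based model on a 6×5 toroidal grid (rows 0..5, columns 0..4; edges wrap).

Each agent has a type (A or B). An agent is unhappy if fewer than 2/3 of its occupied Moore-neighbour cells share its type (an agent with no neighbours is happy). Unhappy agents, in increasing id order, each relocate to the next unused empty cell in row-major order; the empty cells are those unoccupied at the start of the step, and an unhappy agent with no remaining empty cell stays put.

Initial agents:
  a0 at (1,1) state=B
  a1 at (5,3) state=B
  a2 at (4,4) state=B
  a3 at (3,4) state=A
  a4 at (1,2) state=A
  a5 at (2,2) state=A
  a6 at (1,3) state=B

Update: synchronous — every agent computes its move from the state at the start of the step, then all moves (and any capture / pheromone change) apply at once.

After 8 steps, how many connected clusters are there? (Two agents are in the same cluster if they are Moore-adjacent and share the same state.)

t=1: a0@(0,0):B a1@(5,3):B a2@(0,1):B a3@(0,2):A a4@(0,3):A a5@(0,4):A a6@(1,0):B
t=2: a0@(0,0):B a1@(1,1):B a2@(0,1):B a3@(1,2):A a4@(0,3):A a5@(1,3):A a6@(1,0):B
t=3: a0@(0,0):B a1@(1,1):B a2@(0,1):B a3@(0,2):A a4@(0,3):A a5@(1,3):A a6@(1,0):B
t=4: a0@(0,0):B a1@(1,1):B a2@(0,1):B a3@(0,4):A a4@(0,3):A a5@(1,3):A a6@(1,0):B
t=5: a0@(0,0):B a1@(1,1):B a2@(0,1):B a3@(0,2):A a4@(0,3):A a5@(1,3):A a6@(1,0):B
t=6: a0@(0,0):B a1@(1,1):B a2@(0,1):B a3@(0,4):A a4@(0,3):A a5@(1,3):A a6@(1,0):B
t=7: a0@(0,0):B a1@(1,1):B a2@(0,1):B a3@(0,2):A a4@(0,3):A a5@(1,3):A a6@(1,0):B
t=8: a0@(0,0):B a1@(1,1):B a2@(0,1):B a3@(0,4):A a4@(0,3):A a5@(1,3):A a6@(1,0):B

2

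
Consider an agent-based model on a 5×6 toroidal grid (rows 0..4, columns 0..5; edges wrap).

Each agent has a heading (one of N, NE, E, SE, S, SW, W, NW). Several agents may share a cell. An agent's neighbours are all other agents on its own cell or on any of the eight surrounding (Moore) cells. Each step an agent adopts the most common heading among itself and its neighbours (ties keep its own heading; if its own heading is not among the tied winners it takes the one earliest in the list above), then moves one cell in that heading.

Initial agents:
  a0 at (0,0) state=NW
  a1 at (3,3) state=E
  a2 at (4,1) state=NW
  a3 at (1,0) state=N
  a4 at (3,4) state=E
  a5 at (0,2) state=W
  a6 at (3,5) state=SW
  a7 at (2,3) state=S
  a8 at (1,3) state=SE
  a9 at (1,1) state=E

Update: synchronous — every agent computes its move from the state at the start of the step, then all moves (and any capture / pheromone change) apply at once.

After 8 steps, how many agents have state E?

10

t=1: a0@(4,5):NW a1@(3,4):E a2@(3,0):NW a3@(0,0):N a4@(3,5):E a5@(0,1):W a6@(4,4):SW a7@(2,4):E a8@(2,4):SE a9@(1,2):E
t=2: a0@(3,4):NW a1@(3,5):E a2@(2,5):NW a3@(4,0):N a4@(3,0):E a5@(0,0):W a6@(4,5):E a7@(2,5):E a8@(2,5):E a9@(1,3):E
t=3: a0@(3,5):E a1@(3,0):E a2@(2,0):E a3@(4,1):E a4@(3,1):E a5@(0,5):W a6@(4,0):E a7@(2,0):E a8@(2,0):E a9@(1,4):E
t=4: a0@(3,0):E a1@(3,1):E a2@(2,1):E a3@(4,2):E a4@(3,2):E a5@(0,0):E a6@(4,1):E a7@(2,1):E a8@(2,1):E a9@(1,5):E
t=5: a0@(3,1):E a1@(3,2):E a2@(2,2):E a3@(4,3):E a4@(3,3):E a5@(0,1):E a6@(4,2):E a7@(2,2):E a8@(2,2):E a9@(1,0):E
t=6: a0@(3,2):E a1@(3,3):E a2@(2,3):E a3@(4,4):E a4@(3,4):E a5@(0,2):E a6@(4,3):E a7@(2,3):E a8@(2,3):E a9@(1,1):E
t=7: a0@(3,3):E a1@(3,4):E a2@(2,4):E a3@(4,5):E a4@(3,5):E a5@(0,3):E a6@(4,4):E a7@(2,4):E a8@(2,4):E a9@(1,2):E
t=8: a0@(3,4):E a1@(3,5):E a2@(2,5):E a3@(4,0):E a4@(3,0):E a5@(0,4):E a6@(4,5):E a7@(2,5):E a8@(2,5):E a9@(1,3):E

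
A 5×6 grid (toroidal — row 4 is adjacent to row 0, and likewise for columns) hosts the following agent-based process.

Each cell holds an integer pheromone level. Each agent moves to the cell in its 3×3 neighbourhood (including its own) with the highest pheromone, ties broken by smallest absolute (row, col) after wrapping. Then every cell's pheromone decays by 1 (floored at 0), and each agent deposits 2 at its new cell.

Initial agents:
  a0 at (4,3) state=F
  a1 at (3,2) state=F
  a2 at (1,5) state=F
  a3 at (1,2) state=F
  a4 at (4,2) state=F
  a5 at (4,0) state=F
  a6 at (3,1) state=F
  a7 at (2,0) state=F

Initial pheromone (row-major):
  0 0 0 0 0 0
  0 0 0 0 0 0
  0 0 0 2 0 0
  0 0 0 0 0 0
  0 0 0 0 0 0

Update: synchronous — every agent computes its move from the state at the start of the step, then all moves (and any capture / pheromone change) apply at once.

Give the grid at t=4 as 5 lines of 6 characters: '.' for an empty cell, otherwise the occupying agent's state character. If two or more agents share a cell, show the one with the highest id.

F.....
......
...F..
......
......

t=1: a0@(0,2) a1@(2,3) a2@(0,0) a3@(2,3) a4@(0,1) a5@(0,0) a6@(2,0) a7@(1,0) | pheromone: 4 2 2 0 0 0 / 2 0 0 0 0 0 / 2 0 0 5 0 0 / 0 0 0 0 0 0 / 0 0 0 0 0 0
t=2: a0@(0,1) a1@(2,3) a2@(0,0) a3@(2,3) a4@(0,0) a5@(0,0) a6@(1,0) a7@(0,0) | pheromone: 11 3 1 0 0 0 / 3 0 0 0 0 0 / 1 0 0 8 0 0 / 0 0 0 0 0 0 / 0 0 0 0 0 0
t=3: a0@(0,0) a1@(2,3) a2@(0,0) a3@(2,3) a4@(0,0) a5@(0,0) a6@(0,0) a7@(0,0) | pheromone: 22 2 0 0 0 0 / 2 0 0 0 0 0 / 0 0 0 11 0 0 / 0 0 0 0 0 0 / 0 0 0 0 0 0
t=4: a0@(0,0) a1@(2,3) a2@(0,0) a3@(2,3) a4@(0,0) a5@(0,0) a6@(0,0) a7@(0,0) | pheromone: 33 1 0 0 0 0 / 1 0 0 0 0 0 / 0 0 0 14 0 0 / 0 0 0 0 0 0 / 0 0 0 0 0 0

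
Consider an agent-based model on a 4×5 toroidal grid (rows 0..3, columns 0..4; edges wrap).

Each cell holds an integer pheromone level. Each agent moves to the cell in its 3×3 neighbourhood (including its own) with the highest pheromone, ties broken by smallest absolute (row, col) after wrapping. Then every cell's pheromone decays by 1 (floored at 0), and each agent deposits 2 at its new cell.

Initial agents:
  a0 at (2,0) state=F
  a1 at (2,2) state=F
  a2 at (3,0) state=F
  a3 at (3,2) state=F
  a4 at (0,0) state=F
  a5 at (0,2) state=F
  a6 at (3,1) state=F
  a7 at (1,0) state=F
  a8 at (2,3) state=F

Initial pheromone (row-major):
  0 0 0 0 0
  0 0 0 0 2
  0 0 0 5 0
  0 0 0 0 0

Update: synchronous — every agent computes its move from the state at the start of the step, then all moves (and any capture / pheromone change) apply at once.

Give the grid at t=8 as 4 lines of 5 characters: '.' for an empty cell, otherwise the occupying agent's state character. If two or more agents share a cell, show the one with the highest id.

t=1: a0@(1,4) a1@(2,3) a2@(0,0) a3@(2,3) a4@(1,4) a5@(0,1) a6@(0,0) a7@(1,4) a8@(2,3) | pheromone: 4 2 0 0 0 / 0 0 0 0 7 / 0 0 0 10 0 / 0 0 0 0 0
t=2: a0@(2,3) a1@(2,3) a2@(1,4) a3@(2,3) a4@(2,3) a5@(0,0) a6@(1,4) a7@(2,3) a8@(2,3) | pheromone: 5 1 0 0 0 / 0 0 0 0 10 / 0 0 0 21 0 / 0 0 0 0 0
t=3: a0@(2,3) a1@(2,3) a2@(2,3) a3@(2,3) a4@(2,3) a5@(1,4) a6@(2,3) a7@(2,3) a8@(2,3) | pheromone: 4 0 0 0 0 / 0 0 0 0 11 / 0 0 0 36 0 / 0 0 0 0 0
t=4: a0@(2,3) a1@(2,3) a2@(2,3) a3@(2,3) a4@(2,3) a5@(2,3) a6@(2,3) a7@(2,3) a8@(2,3) | pheromone: 3 0 0 0 0 / 0 0 0 0 10 / 0 0 0 53 0 / 0 0 0 0 0
t=5: a0@(2,3) a1@(2,3) a2@(2,3) a3@(2,3) a4@(2,3) a5@(2,3) a6@(2,3) a7@(2,3) a8@(2,3) | pheromone: 2 0 0 0 0 / 0 0 0 0 9 / 0 0 0 70 0 / 0 0 0 0 0
t=6: a0@(2,3) a1@(2,3) a2@(2,3) a3@(2,3) a4@(2,3) a5@(2,3) a6@(2,3) a7@(2,3) a8@(2,3) | pheromone: 1 0 0 0 0 / 0 0 0 0 8 / 0 0 0 87 0 / 0 0 0 0 0
t=7: a0@(2,3) a1@(2,3) a2@(2,3) a3@(2,3) a4@(2,3) a5@(2,3) a6@(2,3) a7@(2,3) a8@(2,3) | pheromone: 0 0 0 0 0 / 0 0 0 0 7 / 0 0 0 104 0 / 0 0 0 0 0
t=8: a0@(2,3) a1@(2,3) a2@(2,3) a3@(2,3) a4@(2,3) a5@(2,3) a6@(2,3) a7@(2,3) a8@(2,3) | pheromone: 0 0 0 0 0 / 0 0 0 0 6 / 0 0 0 121 0 / 0 0 0 0 0

.....
.....
...F.
.....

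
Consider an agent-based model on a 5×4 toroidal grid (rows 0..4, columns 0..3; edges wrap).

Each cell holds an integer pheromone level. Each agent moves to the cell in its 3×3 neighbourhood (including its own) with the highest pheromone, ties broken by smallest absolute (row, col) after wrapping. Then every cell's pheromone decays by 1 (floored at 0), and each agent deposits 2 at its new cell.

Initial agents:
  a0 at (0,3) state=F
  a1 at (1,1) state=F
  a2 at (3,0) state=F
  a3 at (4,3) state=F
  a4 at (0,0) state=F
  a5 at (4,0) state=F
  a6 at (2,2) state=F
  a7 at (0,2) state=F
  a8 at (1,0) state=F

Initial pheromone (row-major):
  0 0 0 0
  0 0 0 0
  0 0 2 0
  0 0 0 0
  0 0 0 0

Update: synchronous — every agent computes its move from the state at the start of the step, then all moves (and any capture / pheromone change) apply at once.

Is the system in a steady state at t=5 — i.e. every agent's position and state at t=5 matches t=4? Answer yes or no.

t=1: a0@(0,0) a1@(2,2) a2@(2,0) a3@(0,0) a4@(0,0) a5@(0,0) a6@(2,2) a7@(0,1) a8@(0,0) | pheromone: 10 2 0 0 / 0 0 0 0 / 2 0 5 0 / 0 0 0 0 / 0 0 0 0
t=2: a0@(0,0) a1@(2,2) a2@(2,0) a3@(0,0) a4@(0,0) a5@(0,0) a6@(2,2) a7@(0,0) a8@(0,0) | pheromone: 21 1 0 0 / 0 0 0 0 / 3 0 8 0 / 0 0 0 0 / 0 0 0 0
t=3: a0@(0,0) a1@(2,2) a2@(2,0) a3@(0,0) a4@(0,0) a5@(0,0) a6@(2,2) a7@(0,0) a8@(0,0) | pheromone: 32 0 0 0 / 0 0 0 0 / 4 0 11 0 / 0 0 0 0 / 0 0 0 0
t=4: a0@(0,0) a1@(2,2) a2@(2,0) a3@(0,0) a4@(0,0) a5@(0,0) a6@(2,2) a7@(0,0) a8@(0,0) | pheromone: 43 0 0 0 / 0 0 0 0 / 5 0 14 0 / 0 0 0 0 / 0 0 0 0
t=5: a0@(0,0) a1@(2,2) a2@(2,0) a3@(0,0) a4@(0,0) a5@(0,0) a6@(2,2) a7@(0,0) a8@(0,0) | pheromone: 54 0 0 0 / 0 0 0 0 / 6 0 17 0 / 0 0 0 0 / 0 0 0 0

yes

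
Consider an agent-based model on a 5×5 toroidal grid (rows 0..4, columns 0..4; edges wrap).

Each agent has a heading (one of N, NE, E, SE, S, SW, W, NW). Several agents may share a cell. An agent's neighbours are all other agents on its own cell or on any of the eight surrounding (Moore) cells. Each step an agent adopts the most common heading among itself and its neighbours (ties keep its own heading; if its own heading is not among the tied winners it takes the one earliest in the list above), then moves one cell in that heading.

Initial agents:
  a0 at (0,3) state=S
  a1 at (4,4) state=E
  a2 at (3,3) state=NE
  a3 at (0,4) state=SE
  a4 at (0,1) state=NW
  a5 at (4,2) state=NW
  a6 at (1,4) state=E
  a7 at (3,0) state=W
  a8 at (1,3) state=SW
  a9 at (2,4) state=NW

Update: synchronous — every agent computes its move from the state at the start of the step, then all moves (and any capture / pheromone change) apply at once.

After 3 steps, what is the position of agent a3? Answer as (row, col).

(0, 2)

t=1: a0@(0,4):E a1@(4,0):E a2@(2,2):NW a3@(0,0):E a4@(4,0):NW a5@(3,1):NW a6@(1,0):E a7@(3,4):W a8@(2,2):SW a9@(1,3):NW
t=2: a0@(0,0):E a1@(4,1):E a2@(1,1):NW a3@(0,1):E a4@(4,1):E a5@(2,0):NW a6@(1,1):E a7@(3,3):W a8@(1,1):NW a9@(0,2):NW
t=3: a0@(0,1):E a1@(4,2):E a2@(0,0):NW a3@(0,2):E a4@(4,2):E a5@(1,4):NW a6@(0,0):NW a7@(3,2):W a8@(0,0):NW a9@(0,3):E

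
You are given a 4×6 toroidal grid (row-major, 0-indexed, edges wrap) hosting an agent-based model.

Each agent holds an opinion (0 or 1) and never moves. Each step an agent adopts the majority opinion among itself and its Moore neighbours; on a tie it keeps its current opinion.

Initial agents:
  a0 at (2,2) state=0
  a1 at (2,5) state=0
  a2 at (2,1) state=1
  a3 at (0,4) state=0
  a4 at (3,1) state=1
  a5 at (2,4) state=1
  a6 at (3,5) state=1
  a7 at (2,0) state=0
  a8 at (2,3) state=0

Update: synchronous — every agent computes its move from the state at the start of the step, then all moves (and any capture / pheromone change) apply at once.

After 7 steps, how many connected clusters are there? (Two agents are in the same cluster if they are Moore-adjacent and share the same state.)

2

t=1: a0@(2,2):0 a1@(2,5):0 a2@(2,1):1 a3@(0,4):0 a4@(3,1):1 a5@(2,4):1 a6@(3,5):0 a7@(2,0):1 a8@(2,3):0
t=2: a0@(2,2):0 a1@(2,5):0 a2@(2,1):1 a3@(0,4):0 a4@(3,1):1 a5@(2,4):0 a6@(3,5):0 a7@(2,0):1 a8@(2,3):0
t=3: (unchanged — steady state)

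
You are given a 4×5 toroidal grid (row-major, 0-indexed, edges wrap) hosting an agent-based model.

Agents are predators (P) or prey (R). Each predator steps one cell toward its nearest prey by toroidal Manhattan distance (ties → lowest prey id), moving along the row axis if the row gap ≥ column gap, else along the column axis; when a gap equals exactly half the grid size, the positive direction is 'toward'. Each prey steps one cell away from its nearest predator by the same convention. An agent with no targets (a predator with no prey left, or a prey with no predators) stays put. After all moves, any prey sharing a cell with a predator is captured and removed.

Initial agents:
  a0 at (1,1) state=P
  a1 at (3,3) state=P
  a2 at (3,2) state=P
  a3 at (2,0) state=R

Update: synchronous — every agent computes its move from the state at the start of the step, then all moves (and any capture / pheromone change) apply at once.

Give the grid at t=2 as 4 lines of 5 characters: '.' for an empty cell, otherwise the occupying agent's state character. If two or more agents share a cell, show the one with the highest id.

t=1: a0@(2,1):P a1@(3,4):P a2@(3,1):P a3@(3,0):R
t=2: a0@(3,1):P a1@(3,0):P a2@(3,0):P

.....
.....
.....
PP...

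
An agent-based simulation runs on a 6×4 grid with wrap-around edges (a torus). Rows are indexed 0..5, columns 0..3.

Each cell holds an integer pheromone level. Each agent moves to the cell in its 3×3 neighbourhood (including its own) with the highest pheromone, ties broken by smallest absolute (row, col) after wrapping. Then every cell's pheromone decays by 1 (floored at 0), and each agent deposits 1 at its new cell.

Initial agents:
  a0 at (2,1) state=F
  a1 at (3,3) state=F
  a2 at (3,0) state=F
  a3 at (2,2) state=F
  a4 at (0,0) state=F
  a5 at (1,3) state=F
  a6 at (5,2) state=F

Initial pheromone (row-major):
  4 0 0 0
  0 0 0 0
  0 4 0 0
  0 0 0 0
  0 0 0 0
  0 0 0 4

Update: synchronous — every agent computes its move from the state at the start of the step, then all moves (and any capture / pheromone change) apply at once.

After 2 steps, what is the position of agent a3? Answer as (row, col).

t=1: a0@(2,1) a1@(2,0) a2@(2,1) a3@(2,1) a4@(0,0) a5@(0,0) a6@(5,3) | pheromone: 5 0 0 0 / 0 0 0 0 / 1 6 0 0 / 0 0 0 0 / 0 0 0 0 / 0 0 0 4
t=2: a0@(2,1) a1@(2,1) a2@(2,1) a3@(2,1) a4@(0,0) a5@(0,0) a6@(0,0) | pheromone: 7 0 0 0 / 0 0 0 0 / 0 9 0 0 / 0 0 0 0 / 0 0 0 0 / 0 0 0 3

(2, 1)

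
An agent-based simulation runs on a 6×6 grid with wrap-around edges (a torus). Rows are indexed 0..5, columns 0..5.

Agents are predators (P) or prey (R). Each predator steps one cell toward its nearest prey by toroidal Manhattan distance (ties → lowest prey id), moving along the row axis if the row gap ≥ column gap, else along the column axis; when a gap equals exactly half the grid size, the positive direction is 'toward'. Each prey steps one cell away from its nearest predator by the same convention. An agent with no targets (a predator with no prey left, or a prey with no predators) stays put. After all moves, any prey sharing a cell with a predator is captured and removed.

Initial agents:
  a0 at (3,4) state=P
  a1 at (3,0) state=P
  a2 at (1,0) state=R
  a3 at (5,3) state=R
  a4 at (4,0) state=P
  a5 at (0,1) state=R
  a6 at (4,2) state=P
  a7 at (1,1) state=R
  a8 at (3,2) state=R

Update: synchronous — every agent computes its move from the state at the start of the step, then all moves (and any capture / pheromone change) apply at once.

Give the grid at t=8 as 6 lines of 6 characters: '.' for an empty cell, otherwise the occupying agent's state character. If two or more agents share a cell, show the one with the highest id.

......
......
......
..P...
..PP..
...R..

t=1: a0@(3,3):P a1@(2,0):P a2@(0,0):R a3@(0,3):R a4@(5,0):P a5@(1,1):R a6@(3,2):P a7@(0,1):R a8@(2,2):R
t=2: a0@(2,3):P a1@(1,0):P a3@(5,3):R a4@(0,0):P a5@(0,1):R a6@(2,2):P a7@(1,1):R a8@(1,2):R
t=3: a0@(1,3):P a1@(1,1):P a3@(4,3):R a4@(0,1):P a5@(0,2):R a6@(1,2):P a8@(0,2):R
t=4: a0@(0,3):P a1@(0,1):P a3@(3,3):R a4@(0,2):P a6@(0,2):P
t=5: a0@(1,3):P a1@(1,1):P a3@(2,3):R a4@(1,2):P a6@(1,2):P
t=6: a0@(2,3):P a1@(1,2):P a3@(3,3):R a4@(2,2):P a6@(2,2):P
t=7: a0@(3,3):P a1@(2,2):P a3@(4,3):R a4@(3,2):P a6@(3,2):P
t=8: a0@(4,3):P a1@(3,2):P a3@(5,3):R a4@(4,2):P a6@(4,2):P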